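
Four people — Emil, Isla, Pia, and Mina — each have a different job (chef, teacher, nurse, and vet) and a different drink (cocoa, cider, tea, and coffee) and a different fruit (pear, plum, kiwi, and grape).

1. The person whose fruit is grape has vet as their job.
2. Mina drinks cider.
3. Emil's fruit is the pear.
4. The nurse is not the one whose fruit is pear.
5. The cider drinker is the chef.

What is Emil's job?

With clues 1–3, vet is impossible for Emil's job.
With clues 1–4, nurse is impossible for Emil's job.
With clues 1–5, chef is impossible for Emil's job.
That leaves teacher.

teacher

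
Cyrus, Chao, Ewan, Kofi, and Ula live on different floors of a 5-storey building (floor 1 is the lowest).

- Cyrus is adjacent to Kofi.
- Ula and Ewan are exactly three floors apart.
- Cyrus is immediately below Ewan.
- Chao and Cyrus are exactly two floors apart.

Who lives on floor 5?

Chao

With clues 1–2, Cyrus and Kofi are ruled out for floor 5.
With clues 1–3, Ula is ruled out for floor 5.
With clues 1–4, Ewan is ruled out for floor 5.
So floor 5 is Chao.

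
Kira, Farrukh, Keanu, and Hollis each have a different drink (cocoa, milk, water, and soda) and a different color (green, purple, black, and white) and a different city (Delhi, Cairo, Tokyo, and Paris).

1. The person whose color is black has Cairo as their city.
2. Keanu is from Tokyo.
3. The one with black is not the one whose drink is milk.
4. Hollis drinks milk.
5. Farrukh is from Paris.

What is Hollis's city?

Delhi

With clues 1–2, Tokyo is impossible for Hollis's city.
With clues 1–4, Cairo is impossible for Hollis's city.
With clues 1–5, Paris is impossible for Hollis's city.
That leaves Delhi.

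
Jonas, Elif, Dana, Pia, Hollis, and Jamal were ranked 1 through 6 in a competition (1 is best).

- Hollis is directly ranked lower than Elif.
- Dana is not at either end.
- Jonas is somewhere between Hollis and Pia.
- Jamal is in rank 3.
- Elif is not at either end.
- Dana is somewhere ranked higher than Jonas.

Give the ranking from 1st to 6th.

Pia, Dana, Jamal, Jonas, Elif, Hollis

From clue 1: Elif is in {1,2,3,4,5}.
From clues 1–2: Dana is in {2,3,4,5}.
From clues 1–3: Jonas is in {2,3,4,5}.
From clues 1–4: Jamal → rank 3.
From clues 1–5: Pia → rank 1, Elif → rank 5, Hollis → rank 6.
From clues 1–6: Dana → rank 2, Jonas → rank 4.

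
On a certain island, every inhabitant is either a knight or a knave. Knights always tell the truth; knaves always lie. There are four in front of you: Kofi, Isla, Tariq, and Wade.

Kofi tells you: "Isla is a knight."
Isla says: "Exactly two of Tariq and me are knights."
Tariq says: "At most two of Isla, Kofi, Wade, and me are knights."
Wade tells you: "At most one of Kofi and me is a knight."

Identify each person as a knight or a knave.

Kofi: knave, Isla: knave, Tariq: knight, Wade: knight

Consider Kofi. Suppose Kofi is a knight.
Then whichever role Wade has, Wade's statement has the wrong truth value — contradiction.
So Kofi is a knave.
With that fixed, Wade's statement is true, so Wade is a knight.
Consider Isla. Suppose Isla is a knight.
Then Kofi's statement comes out true, contradicting Kofi being a knave.
So Isla is a knave.
With that fixed, Tariq's statement is true, so Tariq is a knight.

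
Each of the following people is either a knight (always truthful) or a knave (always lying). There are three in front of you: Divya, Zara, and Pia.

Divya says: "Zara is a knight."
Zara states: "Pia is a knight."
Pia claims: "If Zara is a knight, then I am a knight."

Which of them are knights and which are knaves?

Divya: knight, Zara: knight, Pia: knight

Consider Divya. Suppose Divya is a knave.
Then no assignment of the remaining roles makes every statement match its speaker's type — contradiction.
So Divya is a knight.
Consider Zara. Suppose Zara is a knave.
Then Divya's statement comes out false, contradicting Divya being a knight.
So Zara is a knight.
Consider Pia. Suppose Pia is a knave.
Then Zara's statement comes out false, contradicting Zara being a knight.
So Pia is a knight.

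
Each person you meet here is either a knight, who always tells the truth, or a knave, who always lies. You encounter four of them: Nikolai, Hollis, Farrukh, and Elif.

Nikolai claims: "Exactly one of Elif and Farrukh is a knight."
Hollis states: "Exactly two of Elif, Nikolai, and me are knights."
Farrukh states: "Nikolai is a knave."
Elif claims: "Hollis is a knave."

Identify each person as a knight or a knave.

Consider Nikolai. Suppose Nikolai is a knight.
Then no assignment of the remaining roles makes every statement match its speaker's type — contradiction.
So Nikolai is a knave.
With that fixed, Farrukh's statement is true, so Farrukh is a knight.
Consider Hollis. Suppose Hollis is a knight.
Then no assignment of the remaining roles makes every statement match its speaker's type — contradiction.
So Hollis is a knave.
With that fixed, Elif's statement is true, so Elif is a knight.

Nikolai: knave, Hollis: knave, Farrukh: knight, Elif: knight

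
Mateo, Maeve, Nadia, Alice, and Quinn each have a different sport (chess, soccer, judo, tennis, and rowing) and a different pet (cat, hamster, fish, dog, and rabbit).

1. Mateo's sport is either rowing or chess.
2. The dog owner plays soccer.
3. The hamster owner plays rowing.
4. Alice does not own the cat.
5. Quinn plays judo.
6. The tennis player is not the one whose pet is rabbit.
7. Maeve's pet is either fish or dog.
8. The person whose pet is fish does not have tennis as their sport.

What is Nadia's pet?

cat

With clues 1–8, dog, fish, hamster, and rabbit are impossible for Nadia's pet.
That leaves cat.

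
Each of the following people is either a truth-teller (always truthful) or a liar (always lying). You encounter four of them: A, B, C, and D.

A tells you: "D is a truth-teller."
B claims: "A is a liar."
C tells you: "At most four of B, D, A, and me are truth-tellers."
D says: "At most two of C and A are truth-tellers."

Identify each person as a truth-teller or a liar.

Regardless of anyone's role, C's statement is true, so C is a truth-teller.
With that fixed, D's statement is true, so D is a truth-teller.
With that fixed, A's statement is true, so A is a truth-teller.
With that fixed, B's statement is false, so B is a liar.

A: truth-teller, B: liar, C: truth-teller, D: truth-teller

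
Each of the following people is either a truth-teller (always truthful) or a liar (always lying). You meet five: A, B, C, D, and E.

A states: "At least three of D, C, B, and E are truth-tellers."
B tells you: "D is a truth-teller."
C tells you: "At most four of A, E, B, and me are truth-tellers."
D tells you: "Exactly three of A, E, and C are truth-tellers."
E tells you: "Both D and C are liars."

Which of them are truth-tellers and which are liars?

A: liar, B: liar, C: truth-teller, D: liar, E: liar

Regardless of anyone's role, C's statement is true, so C is a truth-teller.
With that fixed, E's statement is false, so E is a liar.
With that fixed, D's statement is false, so D is a liar.
With that fixed, A's statement is false, so A is a liar.
With that fixed, B's statement is false, so B is a liar.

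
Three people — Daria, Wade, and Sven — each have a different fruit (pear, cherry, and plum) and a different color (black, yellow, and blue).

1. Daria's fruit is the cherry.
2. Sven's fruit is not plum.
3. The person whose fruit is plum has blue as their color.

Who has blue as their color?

Wade

With clues 1–3, Daria and Sven are impossible for the one with color blue.
That leaves Wade.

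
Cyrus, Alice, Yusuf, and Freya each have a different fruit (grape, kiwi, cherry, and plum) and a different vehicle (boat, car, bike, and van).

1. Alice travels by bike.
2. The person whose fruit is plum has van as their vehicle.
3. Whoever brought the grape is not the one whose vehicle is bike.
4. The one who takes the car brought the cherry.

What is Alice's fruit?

With clues 1–2, plum is impossible for Alice's fruit.
With clues 1–3, grape is impossible for Alice's fruit.
With clues 1–4, cherry is impossible for Alice's fruit.
That leaves kiwi.

kiwi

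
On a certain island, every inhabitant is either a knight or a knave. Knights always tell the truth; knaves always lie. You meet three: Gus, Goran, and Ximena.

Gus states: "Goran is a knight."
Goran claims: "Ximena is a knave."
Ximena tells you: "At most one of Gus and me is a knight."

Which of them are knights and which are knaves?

Gus: knave, Goran: knave, Ximena: knight

Consider Gus. Suppose Gus is a knight.
Then whichever role Ximena has, Ximena's statement has the wrong truth value — contradiction.
So Gus is a knave.
With that fixed, Ximena's statement is true, so Ximena is a knight.
With that fixed, Goran's statement is false, so Goran is a knave.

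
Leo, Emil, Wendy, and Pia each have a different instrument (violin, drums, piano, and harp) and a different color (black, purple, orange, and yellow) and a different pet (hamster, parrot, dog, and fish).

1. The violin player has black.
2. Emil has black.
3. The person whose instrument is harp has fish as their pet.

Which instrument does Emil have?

With clues 1–2, drums, harp, and piano are impossible for Emil's instrument.
That leaves violin.

violin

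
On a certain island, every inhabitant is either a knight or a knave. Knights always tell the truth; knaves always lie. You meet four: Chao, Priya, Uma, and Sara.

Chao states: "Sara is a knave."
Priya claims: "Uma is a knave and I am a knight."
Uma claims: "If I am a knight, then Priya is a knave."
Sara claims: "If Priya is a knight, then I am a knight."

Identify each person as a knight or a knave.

Consider Chao. Suppose Chao is a knight.
Then no assignment of the remaining roles makes every statement match its speaker's type — contradiction.
So Chao is a knave.
Consider Priya. Suppose Priya is a knight.
Then whichever role Uma has, Uma's statement has the wrong truth value — contradiction.
So Priya is a knave.
With that fixed, Uma's statement is true, so Uma is a knight.
With that fixed, Sara's statement is true, so Sara is a knight.

Chao: knave, Priya: knave, Uma: knight, Sara: knight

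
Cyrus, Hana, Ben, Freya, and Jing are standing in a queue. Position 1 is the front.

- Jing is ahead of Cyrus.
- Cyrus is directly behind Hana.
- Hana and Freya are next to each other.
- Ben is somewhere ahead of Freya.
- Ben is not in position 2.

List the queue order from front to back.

Ben, Jing, Freya, Hana, Cyrus

From clue 1: Cyrus is in {2,3,4,5}.
From clues 1–2: Cyrus is in {3,4,5}.
From clues 1–3: Cyrus is in {4,5}.
From clues 1–4: Freya → position 3, Hana → position 4, Cyrus → position 5.
From clues 1–5: Ben → position 1, Jing → position 2.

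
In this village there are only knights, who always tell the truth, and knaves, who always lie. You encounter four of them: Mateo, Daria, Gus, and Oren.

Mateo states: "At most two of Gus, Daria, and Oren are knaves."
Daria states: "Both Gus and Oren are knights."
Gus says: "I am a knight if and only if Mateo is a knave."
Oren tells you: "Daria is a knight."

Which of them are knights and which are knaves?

Mateo: knave, Daria: knave, Gus: knave, Oren: knave

Consider Mateo. Suppose Mateo is a knight.
Then whichever role Gus has, Gus's statement has the wrong truth value — contradiction.
So Mateo is a knave.
Consider Daria. Suppose Daria is a knight.
Then Mateo's statement comes out true, contradicting Mateo being a knave.
So Daria is a knave.
With that fixed, Oren's statement is false, so Oren is a knave.
Consider Gus. Suppose Gus is a knight.
Then Mateo's statement comes out true, contradicting Mateo being a knave.
So Gus is a knave.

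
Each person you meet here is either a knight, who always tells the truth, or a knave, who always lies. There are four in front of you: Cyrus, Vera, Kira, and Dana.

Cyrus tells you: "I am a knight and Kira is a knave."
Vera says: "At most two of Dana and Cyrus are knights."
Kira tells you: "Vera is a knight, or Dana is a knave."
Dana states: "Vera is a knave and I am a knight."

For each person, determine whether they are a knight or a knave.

Regardless of anyone's role, Vera's statement is true, so Vera is a knight.
With that fixed, Kira's statement is true, so Kira is a knight.
With that fixed, Dana's statement is false, so Dana is a knave.
With that fixed, Cyrus's statement is false, so Cyrus is a knave.

Cyrus: knave, Vera: knight, Kira: knight, Dana: knave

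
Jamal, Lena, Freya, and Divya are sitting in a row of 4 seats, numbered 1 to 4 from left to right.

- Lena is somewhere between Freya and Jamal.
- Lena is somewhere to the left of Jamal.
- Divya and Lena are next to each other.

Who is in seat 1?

With clue 1, Lena is ruled out for seat 1.
With clues 1–2, Jamal is ruled out for seat 1.
With clues 1–3, Divya is ruled out for seat 1.
So seat 1 is Freya.

Freya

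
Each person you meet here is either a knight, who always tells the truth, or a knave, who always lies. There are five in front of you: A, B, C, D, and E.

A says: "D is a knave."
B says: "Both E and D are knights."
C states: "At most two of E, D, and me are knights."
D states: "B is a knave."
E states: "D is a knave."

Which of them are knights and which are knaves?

Consider A. Suppose A is a knight.
Then no assignment of the remaining roles makes every statement match its speaker's type — contradiction.
So A is a knave.
Consider B. Suppose B is a knight.
Then no assignment of the remaining roles makes every statement match its speaker's type — contradiction.
So B is a knave.
With that fixed, D's statement is true, so D is a knight.
With that fixed, E's statement is false, so E is a knave.
With that fixed, C's statement is true, so C is a knight.

A: knave, B: knave, C: knight, D: knight, E: knave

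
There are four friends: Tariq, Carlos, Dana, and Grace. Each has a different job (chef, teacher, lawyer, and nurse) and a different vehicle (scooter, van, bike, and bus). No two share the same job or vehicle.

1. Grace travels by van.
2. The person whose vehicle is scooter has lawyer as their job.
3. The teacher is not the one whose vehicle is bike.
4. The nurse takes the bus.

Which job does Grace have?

With clues 1–2, lawyer is impossible for Grace's job.
With clues 1–4, chef and nurse are impossible for Grace's job.
That leaves teacher.

teacher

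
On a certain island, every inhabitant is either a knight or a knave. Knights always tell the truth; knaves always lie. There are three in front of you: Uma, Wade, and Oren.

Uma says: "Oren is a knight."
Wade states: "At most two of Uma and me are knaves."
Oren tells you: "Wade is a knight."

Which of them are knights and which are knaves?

Regardless of anyone's role, Wade's statement is true, so Wade is a knight.
With that fixed, Oren's statement is true, so Oren is a knight.
With that fixed, Uma's statement is true, so Uma is a knight.

Uma: knight, Wade: knight, Oren: knight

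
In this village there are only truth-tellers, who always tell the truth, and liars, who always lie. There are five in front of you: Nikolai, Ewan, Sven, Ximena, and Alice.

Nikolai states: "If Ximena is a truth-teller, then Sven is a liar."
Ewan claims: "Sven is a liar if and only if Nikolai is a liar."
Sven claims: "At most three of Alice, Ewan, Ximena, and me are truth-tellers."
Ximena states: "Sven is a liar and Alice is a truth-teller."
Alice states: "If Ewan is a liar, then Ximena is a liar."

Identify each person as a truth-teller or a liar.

Nikolai: truth-teller, Ewan: truth-teller, Sven: truth-teller, Ximena: liar, Alice: truth-teller

Consider Nikolai. Suppose Nikolai is a liar.
Then no assignment of the remaining roles makes every statement match its speaker's type — contradiction.
So Nikolai is a truth-teller.
Consider Ewan. Suppose Ewan is a liar.
Then no assignment of the remaining roles makes every statement match its speaker's type — contradiction.
So Ewan is a truth-teller.
With that fixed, Alice's statement is true, so Alice is a truth-teller.
Consider Sven. Suppose Sven is a liar.
Then Ewan's statement comes out false, contradicting Ewan being a truth-teller.
So Sven is a truth-teller.
With that fixed, Ximena's statement is false, so Ximena is a liar.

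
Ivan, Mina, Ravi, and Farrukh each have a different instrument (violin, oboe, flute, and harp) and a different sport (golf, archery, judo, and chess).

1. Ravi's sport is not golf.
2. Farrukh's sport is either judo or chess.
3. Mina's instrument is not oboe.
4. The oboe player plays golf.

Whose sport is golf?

Ivan

Clue 1 rules out Ravi for the one with sport golf.
With clues 1–2, Farrukh is impossible for the one with sport golf.
With clues 1–4, Mina is impossible for the one with sport golf.
That leaves Ivan.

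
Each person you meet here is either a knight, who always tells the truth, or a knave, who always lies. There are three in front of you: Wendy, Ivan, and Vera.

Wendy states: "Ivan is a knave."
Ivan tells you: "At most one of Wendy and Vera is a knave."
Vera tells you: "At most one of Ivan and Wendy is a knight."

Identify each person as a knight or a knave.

Consider Wendy. Suppose Wendy is a knight.
Then no assignment of the remaining roles makes every statement match its speaker's type — contradiction.
So Wendy is a knave.
With that fixed, Vera's statement is true, so Vera is a knight.
With that fixed, Ivan's statement is true, so Ivan is a knight.

Wendy: knave, Ivan: knight, Vera: knight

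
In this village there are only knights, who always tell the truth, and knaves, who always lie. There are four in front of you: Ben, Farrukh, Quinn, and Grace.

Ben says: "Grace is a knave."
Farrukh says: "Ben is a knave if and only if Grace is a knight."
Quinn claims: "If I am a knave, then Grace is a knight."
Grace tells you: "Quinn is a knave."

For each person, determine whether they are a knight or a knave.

Consider Ben. Suppose Ben is a knave.
Then no assignment of the remaining roles makes every statement match its speaker's type — contradiction.
So Ben is a knight.
Consider Farrukh. Suppose Farrukh is a knave.
Then no assignment of the remaining roles makes every statement match its speaker's type — contradiction.
So Farrukh is a knight.
Consider Quinn. Suppose Quinn is a knave.
Then no assignment of the remaining roles makes every statement match its speaker's type — contradiction.
So Quinn is a knight.
With that fixed, Grace's statement is false, so Grace is a knave.

Ben: knight, Farrukh: knight, Quinn: knight, Grace: knave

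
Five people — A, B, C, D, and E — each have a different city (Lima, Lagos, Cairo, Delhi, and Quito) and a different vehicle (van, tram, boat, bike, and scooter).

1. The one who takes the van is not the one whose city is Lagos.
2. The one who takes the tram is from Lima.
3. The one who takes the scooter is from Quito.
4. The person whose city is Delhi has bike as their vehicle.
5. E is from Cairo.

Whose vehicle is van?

E

With clues 1–5, A, B, C, and D are impossible for the one with vehicle van.
That leaves E.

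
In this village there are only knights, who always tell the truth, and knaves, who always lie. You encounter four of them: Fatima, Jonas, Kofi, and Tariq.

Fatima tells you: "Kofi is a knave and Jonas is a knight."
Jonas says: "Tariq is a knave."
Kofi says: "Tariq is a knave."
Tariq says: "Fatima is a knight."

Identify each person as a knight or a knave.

Consider Fatima. Suppose Fatima is a knight.
Then no assignment of the remaining roles makes every statement match its speaker's type — contradiction.
So Fatima is a knave.
With that fixed, Tariq's statement is false, so Tariq is a knave.
With that fixed, Jonas's statement is true, so Jonas is a knight.
With that fixed, Kofi's statement is true, so Kofi is a knight.

Fatima: knave, Jonas: knight, Kofi: knight, Tariq: knave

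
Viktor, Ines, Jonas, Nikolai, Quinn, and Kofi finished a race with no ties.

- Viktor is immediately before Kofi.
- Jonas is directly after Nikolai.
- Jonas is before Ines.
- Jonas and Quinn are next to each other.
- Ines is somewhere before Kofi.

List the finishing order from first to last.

From clue 1: Viktor is in {1,2,3,4,5}.
From clues 1–3: Ines is in {3,4,5,6}.
From clues 1–4: Ines is in {4,6}.
From clues 1–5: Nikolai → place 1, Jonas → place 2, Quinn → place 3, Ines → place 4, Viktor → place 5, Kofi → place 6.

Nikolai, Jonas, Quinn, Ines, Viktor, Kofi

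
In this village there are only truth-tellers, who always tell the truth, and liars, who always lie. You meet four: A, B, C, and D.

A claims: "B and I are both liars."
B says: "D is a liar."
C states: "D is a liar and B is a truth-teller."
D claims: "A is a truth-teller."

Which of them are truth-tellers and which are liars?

Consider A. Suppose A is a truth-teller.
Then A's own statement would have to be true, but it can't be — contradiction.
So A is a liar.
With that fixed, D's statement is false, so D is a liar.
With that fixed, B's statement is true, so B is a truth-teller.
With that fixed, C's statement is true, so C is a truth-teller.

A: liar, B: truth-teller, C: truth-teller, D: liar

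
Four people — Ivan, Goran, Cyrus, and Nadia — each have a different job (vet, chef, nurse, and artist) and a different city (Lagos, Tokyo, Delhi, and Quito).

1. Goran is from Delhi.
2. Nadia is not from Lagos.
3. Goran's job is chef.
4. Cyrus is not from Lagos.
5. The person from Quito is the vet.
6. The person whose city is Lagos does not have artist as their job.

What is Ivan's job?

nurse

With clues 1–3, chef is impossible for Ivan's job.
With clues 1–5, vet is impossible for Ivan's job.
With clues 1–6, artist is impossible for Ivan's job.
That leaves nurse.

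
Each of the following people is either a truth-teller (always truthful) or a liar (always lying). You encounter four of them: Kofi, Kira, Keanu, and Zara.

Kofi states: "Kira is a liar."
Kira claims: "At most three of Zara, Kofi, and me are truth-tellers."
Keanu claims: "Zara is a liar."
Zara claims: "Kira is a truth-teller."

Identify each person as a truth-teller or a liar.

Kofi: liar, Kira: truth-teller, Keanu: liar, Zara: truth-teller

Regardless of anyone's role, Kira's statement is true, so Kira is a truth-teller.
With that fixed, Zara's statement is true, so Zara is a truth-teller.
With that fixed, Kofi's statement is false, so Kofi is a liar.
With that fixed, Keanu's statement is false, so Keanu is a liar.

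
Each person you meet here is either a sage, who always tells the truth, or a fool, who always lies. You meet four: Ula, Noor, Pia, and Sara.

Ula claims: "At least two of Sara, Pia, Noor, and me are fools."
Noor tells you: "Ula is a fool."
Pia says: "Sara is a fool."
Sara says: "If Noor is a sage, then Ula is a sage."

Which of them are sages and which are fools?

Ula: sage, Noor: fool, Pia: fool, Sara: sage

Consider Ula. Suppose Ula is a fool.
Then no assignment of the remaining roles makes every statement match its speaker's type — contradiction.
So Ula is a sage.
With that fixed, Noor's statement is false, so Noor is a fool.
With that fixed, Sara's statement is true, so Sara is a sage.
With that fixed, Pia's statement is false, so Pia is a fool.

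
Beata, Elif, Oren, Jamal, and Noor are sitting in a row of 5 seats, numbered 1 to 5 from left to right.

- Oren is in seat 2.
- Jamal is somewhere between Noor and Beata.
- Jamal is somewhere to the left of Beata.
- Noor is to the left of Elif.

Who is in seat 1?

With clue 1, Oren is ruled out for seat 1.
With clues 1–2, Jamal is ruled out for seat 1.
With clues 1–3, Beata is ruled out for seat 1.
With clues 1–4, Elif is ruled out for seat 1.
So seat 1 is Noor.

Noor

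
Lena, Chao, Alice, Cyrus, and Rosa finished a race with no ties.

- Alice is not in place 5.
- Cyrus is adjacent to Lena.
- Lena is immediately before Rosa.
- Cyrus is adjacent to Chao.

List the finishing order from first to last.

Alice, Chao, Cyrus, Lena, Rosa

From clue 1: Alice is in {1,2,3,4}.
From clues 1–3: Lena is in {2,3,4}.
From clues 1–4: Alice → place 1, Chao → place 2, Cyrus → place 3, Lena → place 4, Rosa → place 5.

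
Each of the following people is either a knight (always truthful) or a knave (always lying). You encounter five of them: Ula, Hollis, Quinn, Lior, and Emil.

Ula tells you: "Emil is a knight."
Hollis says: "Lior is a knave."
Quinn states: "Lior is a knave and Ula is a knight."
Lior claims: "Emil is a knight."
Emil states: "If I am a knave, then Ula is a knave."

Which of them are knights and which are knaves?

Consider Ula. Suppose Ula is a knave.
Then no assignment of the remaining roles makes every statement match its speaker's type — contradiction.
So Ula is a knight.
Consider Hollis. Suppose Hollis is a knight.
Then no assignment of the remaining roles makes every statement match its speaker's type — contradiction.
So Hollis is a knave.
Consider Quinn. Suppose Quinn is a knight.
Then no assignment of the remaining roles makes every statement match its speaker's type — contradiction.
So Quinn is a knave.
Consider Lior. Suppose Lior is a knave.
Then Hollis's statement comes out true, contradicting Hollis being a knave.
So Lior is a knight.
Consider Emil. Suppose Emil is a knave.
Then Ula's statement comes out false, contradicting Ula being a knight.
So Emil is a knight.

Ula: knight, Hollis: knave, Quinn: knave, Lior: knight, Emil: knight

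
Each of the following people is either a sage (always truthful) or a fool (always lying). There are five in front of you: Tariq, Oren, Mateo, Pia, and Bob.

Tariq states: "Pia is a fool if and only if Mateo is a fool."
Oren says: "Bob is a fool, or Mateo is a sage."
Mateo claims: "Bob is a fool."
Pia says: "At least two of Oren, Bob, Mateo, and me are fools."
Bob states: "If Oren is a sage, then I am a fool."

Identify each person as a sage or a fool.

Tariq: fool, Oren: fool, Mateo: fool, Pia: sage, Bob: sage

Consider Tariq. Suppose Tariq is a sage.
Then no assignment of the remaining roles makes every statement match its speaker's type — contradiction.
So Tariq is a fool.
Consider Oren. Suppose Oren is a sage.
Then whichever role Bob has, Bob's statement has the wrong truth value — contradiction.
So Oren is a fool.
With that fixed, Bob's statement is true, so Bob is a sage.
With that fixed, Mateo's statement is false, so Mateo is a fool.
With that fixed, Pia's statement is true, so Pia is a sage.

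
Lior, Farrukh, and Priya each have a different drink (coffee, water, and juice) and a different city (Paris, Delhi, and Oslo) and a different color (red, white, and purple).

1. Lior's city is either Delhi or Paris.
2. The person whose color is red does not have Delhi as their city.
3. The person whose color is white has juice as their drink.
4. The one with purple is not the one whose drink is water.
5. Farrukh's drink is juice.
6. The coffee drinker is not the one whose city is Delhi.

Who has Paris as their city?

With clues 1–6, Farrukh and Priya are impossible for the one with city Paris.
That leaves Lior.

Lior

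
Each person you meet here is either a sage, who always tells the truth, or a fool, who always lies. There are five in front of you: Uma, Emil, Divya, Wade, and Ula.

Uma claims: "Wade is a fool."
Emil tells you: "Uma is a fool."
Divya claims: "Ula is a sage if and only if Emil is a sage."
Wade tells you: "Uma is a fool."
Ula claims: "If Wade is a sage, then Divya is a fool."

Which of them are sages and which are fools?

Uma: sage, Emil: fool, Divya: fool, Wade: fool, Ula: sage

Consider Uma. Suppose Uma is a fool.
Then no assignment of the remaining roles makes every statement match its speaker's type — contradiction.
So Uma is a sage.
With that fixed, Emil's statement is false, so Emil is a fool.
With that fixed, Wade's statement is false, so Wade is a fool.
With that fixed, Ula's statement is true, so Ula is a sage.
With that fixed, Divya's statement is false, so Divya is a fool.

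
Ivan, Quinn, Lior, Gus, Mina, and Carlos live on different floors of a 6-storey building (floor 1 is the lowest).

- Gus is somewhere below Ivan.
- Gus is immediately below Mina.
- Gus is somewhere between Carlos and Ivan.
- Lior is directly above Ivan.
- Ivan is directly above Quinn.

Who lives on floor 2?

Gus

With clues 1–2, Ivan is ruled out for floor 2.
With clues 1–3, Mina is ruled out for floor 2.
With clues 1–4, Lior is ruled out for floor 2.
With clues 1–5, Carlos and Quinn are ruled out for floor 2.
So floor 2 is Gus.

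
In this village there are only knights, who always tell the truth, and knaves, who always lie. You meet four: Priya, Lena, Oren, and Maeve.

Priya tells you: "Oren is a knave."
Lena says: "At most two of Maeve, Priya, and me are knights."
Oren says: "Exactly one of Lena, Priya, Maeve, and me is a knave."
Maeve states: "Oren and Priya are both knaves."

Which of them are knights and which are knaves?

Consider Priya. Suppose Priya is a knave.
Then no assignment of the remaining roles makes every statement match its speaker's type — contradiction.
So Priya is a knight.
With that fixed, Maeve's statement is false, so Maeve is a knave.
With that fixed, Lena's statement is true, so Lena is a knight.
Consider Oren. Suppose Oren is a knight.
Then Priya's statement comes out false, contradicting Priya being a knight.
So Oren is a knave.

Priya: knight, Lena: knight, Oren: knave, Maeve: knave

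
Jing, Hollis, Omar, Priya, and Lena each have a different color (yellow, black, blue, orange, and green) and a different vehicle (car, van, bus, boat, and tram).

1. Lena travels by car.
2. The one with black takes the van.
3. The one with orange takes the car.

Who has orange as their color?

Lena

With clues 1–3, Hollis, Jing, Omar, and Priya are impossible for the one with color orange.
That leaves Lena.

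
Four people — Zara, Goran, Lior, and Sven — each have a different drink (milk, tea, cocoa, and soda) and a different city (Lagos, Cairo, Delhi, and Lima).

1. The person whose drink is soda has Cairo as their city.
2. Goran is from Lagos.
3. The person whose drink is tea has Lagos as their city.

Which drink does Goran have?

tea

With clues 1–2, soda is impossible for Goran's drink.
With clues 1–3, cocoa and milk are impossible for Goran's drink.
That leaves tea.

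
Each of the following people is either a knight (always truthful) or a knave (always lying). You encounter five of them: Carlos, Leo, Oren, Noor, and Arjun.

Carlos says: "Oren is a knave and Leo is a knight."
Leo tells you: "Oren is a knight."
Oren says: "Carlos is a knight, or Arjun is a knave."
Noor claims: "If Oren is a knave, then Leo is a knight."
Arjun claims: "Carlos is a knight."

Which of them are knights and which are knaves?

Consider Carlos. Suppose Carlos is a knight.
Then no assignment of the remaining roles makes every statement match its speaker's type — contradiction.
So Carlos is a knave.
With that fixed, Arjun's statement is false, so Arjun is a knave.
With that fixed, Oren's statement is true, so Oren is a knight.
With that fixed, Noor's statement is true, so Noor is a knight.
With that fixed, Leo's statement is true, so Leo is a knight.

Carlos: knave, Leo: knight, Oren: knight, Noor: knight, Arjun: knave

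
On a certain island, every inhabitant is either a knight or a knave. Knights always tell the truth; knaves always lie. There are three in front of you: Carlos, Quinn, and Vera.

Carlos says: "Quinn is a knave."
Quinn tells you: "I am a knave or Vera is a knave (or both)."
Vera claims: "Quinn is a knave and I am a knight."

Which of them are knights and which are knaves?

Carlos: knave, Quinn: knight, Vera: knave

Consider Carlos. Suppose Carlos is a knight.
Then no assignment of the remaining roles makes every statement match its speaker's type — contradiction.
So Carlos is a knave.
Consider Quinn. Suppose Quinn is a knave.
Then Carlos's statement comes out true, contradicting Carlos being a knave.
So Quinn is a knight.
With that fixed, Vera's statement is false, so Vera is a knave.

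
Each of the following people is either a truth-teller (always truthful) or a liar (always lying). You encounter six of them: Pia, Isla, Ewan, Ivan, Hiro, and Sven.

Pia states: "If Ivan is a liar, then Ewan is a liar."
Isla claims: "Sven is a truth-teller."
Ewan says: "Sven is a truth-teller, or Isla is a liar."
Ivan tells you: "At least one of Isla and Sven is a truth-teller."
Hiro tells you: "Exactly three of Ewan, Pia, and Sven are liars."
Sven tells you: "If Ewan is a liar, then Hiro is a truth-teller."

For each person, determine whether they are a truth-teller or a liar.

Pia: truth-teller, Isla: truth-teller, Ewan: truth-teller, Ivan: truth-teller, Hiro: liar, Sven: truth-teller

Consider Pia. Suppose Pia is a liar.
Then no assignment of the remaining roles makes every statement match its speaker's type — contradiction.
So Pia is a truth-teller.
With that fixed, Hiro's statement is false, so Hiro is a liar.
Consider Isla. Suppose Isla is a liar.
Then no assignment of the remaining roles makes every statement match its speaker's type — contradiction.
So Isla is a truth-teller.
With that fixed, Ivan's statement is true, so Ivan is a truth-teller.
Consider Ewan. Suppose Ewan is a liar.
Then no assignment of the remaining roles makes every statement match its speaker's type — contradiction.
So Ewan is a truth-teller.
With that fixed, Sven's statement is true, so Sven is a truth-teller.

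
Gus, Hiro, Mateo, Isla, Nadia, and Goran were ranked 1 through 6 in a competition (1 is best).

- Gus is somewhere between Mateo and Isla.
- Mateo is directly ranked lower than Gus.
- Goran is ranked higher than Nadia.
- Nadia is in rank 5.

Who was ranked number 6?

Hiro

With clue 1, Gus is ruled out for rank 6.
With clues 1–2, Isla is ruled out for rank 6.
With clues 1–3, Goran is ruled out for rank 6.
With clues 1–4, Mateo and Nadia are ruled out for rank 6.
So rank 6 is Hiro.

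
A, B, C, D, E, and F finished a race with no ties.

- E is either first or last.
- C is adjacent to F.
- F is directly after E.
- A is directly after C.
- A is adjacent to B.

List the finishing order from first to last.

E, F, C, A, B, D

From clue 1: E is in {1,6}.
From clues 1–3: E → place 1, F → place 2, C → place 3.
From clues 1–4: A → place 4.
From clues 1–5: B → place 5, D → place 6.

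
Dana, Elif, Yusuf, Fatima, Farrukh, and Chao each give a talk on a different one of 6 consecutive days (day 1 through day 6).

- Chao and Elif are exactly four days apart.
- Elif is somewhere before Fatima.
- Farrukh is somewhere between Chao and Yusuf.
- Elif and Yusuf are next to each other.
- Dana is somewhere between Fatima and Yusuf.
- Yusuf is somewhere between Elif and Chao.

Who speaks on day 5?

With clues 1–3, Yusuf is ruled out for day 5.
With clues 1–5, Dana and Elif are ruled out for day 5.
With clues 1–6, Farrukh and Fatima are ruled out for day 5.
So day 5 is Chao.

Chao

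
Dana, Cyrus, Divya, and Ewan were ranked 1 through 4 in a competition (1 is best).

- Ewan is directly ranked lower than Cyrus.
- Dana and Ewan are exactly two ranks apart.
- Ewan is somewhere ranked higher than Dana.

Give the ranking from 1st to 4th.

From clue 1: Cyrus is in {1,2,3}.
From clues 1–2: Dana is in {1,2,4}.
From clues 1–3: Cyrus → rank 1, Ewan → rank 2, Divya → rank 3, Dana → rank 4.

Cyrus, Ewan, Divya, Dana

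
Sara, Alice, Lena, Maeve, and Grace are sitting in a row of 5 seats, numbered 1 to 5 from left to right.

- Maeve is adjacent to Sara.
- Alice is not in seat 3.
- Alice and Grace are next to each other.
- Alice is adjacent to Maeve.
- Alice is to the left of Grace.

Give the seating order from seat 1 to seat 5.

From clues 1–2: Alice is in {1,2,4,5}.
From clues 1–3: Lena is in {1,3,5}.
From clues 1–4: Maeve → seat 3.
From clues 1–5: Lena → seat 1, Sara → seat 2, Alice → seat 4, Grace → seat 5.

Lena, Sara, Maeve, Alice, Grace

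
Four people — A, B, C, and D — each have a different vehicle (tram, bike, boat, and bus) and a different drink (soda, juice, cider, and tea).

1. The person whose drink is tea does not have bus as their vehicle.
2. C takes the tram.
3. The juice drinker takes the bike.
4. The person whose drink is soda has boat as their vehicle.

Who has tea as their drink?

C

With clues 1–4, A, B, and D are impossible for the one with drink tea.
That leaves C.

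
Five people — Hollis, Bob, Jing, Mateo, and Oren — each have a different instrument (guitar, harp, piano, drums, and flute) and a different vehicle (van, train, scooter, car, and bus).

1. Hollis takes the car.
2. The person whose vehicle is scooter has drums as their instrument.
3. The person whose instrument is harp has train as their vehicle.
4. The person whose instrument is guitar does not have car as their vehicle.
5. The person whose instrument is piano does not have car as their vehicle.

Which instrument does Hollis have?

flute

With clues 1–2, drums is impossible for Hollis's instrument.
With clues 1–3, harp is impossible for Hollis's instrument.
With clues 1–4, guitar is impossible for Hollis's instrument.
With clues 1–5, piano is impossible for Hollis's instrument.
That leaves flute.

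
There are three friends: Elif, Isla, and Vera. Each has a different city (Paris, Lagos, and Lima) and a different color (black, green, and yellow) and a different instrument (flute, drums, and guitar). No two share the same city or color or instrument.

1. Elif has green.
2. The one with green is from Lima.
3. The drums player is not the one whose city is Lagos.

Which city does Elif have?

Lima

With clues 1–2, Lagos and Paris are impossible for Elif's city.
That leaves Lima.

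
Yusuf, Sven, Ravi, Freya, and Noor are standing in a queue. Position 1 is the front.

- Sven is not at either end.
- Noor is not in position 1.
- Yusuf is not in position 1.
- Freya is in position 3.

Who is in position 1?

Ravi

With clue 1, Sven is ruled out for position 1.
With clues 1–2, Noor is ruled out for position 1.
With clues 1–3, Yusuf is ruled out for position 1.
With clues 1–4, Freya is ruled out for position 1.
So position 1 is Ravi.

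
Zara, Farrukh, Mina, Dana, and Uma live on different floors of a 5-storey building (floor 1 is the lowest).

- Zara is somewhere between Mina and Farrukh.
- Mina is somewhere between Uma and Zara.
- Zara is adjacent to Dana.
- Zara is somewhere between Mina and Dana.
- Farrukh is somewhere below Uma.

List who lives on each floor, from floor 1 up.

From clue 1: Zara is in {2,3,4}.
From clues 1–3: Farrukh is in {1,5}.
From clues 1–4: Zara → floor 3.
From clues 1–5: Farrukh → floor 1, Dana → floor 2, Mina → floor 4, Uma → floor 5.

Farrukh, Dana, Zara, Mina, Uma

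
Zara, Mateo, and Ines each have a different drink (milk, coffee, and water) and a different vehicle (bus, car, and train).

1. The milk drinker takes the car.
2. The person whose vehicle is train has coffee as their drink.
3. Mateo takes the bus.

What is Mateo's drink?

With clues 1–3, coffee and milk are impossible for Mateo's drink.
That leaves water.

water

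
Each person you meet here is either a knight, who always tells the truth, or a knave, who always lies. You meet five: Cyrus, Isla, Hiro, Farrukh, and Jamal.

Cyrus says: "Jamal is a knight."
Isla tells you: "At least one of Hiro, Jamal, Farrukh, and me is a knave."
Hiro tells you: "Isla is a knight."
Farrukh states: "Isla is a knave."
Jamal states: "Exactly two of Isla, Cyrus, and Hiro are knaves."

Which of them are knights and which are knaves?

Consider Cyrus. Suppose Cyrus is a knight.
Then no assignment of the remaining roles makes every statement match its speaker's type — contradiction.
So Cyrus is a knave.
Consider Isla. Suppose Isla is a knave.
Then Isla's own statement would have to be false, but it can't be — contradiction.
So Isla is a knight.
With that fixed, Hiro's statement is true, so Hiro is a knight.
With that fixed, Farrukh's statement is false, so Farrukh is a knave.
With that fixed, Jamal's statement is false, so Jamal is a knave.

Cyrus: knave, Isla: knight, Hiro: knight, Farrukh: knave, Jamal: knave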